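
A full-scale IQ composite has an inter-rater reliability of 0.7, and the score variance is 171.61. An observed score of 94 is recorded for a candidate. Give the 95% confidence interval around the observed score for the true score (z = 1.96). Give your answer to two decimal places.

[79.94, 108.06]

SD = √171.61 = 13.100
The standard error of measurement is 13.100*√(1 − 0.700) ≈ 13.100*0.548 ≈ 7.175.
1.96 * SEM ≈ 14.063
95% CI: 94 ± 14.063 = [79.937, 108.063]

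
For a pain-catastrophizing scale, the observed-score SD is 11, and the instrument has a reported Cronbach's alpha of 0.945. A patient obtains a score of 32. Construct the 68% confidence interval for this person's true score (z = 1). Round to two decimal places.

[29.42, 34.58]

The standard error of measurement is 11.0000×√(1 − 0.9450) ≈ 11.0000×0.2345 ≈ 2.5797.
Half-width = 1×2.5797 ≈ 2.5797
Interval: (29.4203, 34.5797)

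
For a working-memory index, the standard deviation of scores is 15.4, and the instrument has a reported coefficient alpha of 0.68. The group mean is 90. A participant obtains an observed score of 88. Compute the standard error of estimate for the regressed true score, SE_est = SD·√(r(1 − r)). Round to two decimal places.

7.18

SE_est = SD × √(r(1 − r)) = 15.400 × √0.218 ≈ 15.400 × 0.466 ≈ 7.184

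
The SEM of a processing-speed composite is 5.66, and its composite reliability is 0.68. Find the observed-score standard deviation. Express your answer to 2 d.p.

10.01

SD = 5.66 / √(1 − 0.68) ≈ 10.006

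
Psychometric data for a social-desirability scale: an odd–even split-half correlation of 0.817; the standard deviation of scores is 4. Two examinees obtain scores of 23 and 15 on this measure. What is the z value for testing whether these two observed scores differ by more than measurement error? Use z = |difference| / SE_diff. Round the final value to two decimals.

Spearman-Brown: r = 2(0.817) / (1 + 0.817) = 1.63400 / 1.81700 ≈ 0.89928
The standard error of measurement is 4.00000×√(1 − 0.89928) ≈ 4.00000×0.31736 ≈ 1.26943.
SE_diff = √2 × SEM ≈ 1.79524
z = |23 − 15| / 1.79524 = 8 / 1.79524 ≈ 4.45622

4.46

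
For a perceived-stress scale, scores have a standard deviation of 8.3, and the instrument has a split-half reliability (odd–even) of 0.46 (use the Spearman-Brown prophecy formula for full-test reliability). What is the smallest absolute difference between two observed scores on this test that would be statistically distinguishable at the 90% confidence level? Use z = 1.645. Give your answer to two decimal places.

Full-length reliability (Spearman-Brown) = 2(0.46)/(1+0.46) ≈ 0.63014
SEM = 8.30000×√(1 − 0.63014) ≈ 5.04776
SE_diff = SEM × √2 ≈ 5.04776 × 1.41421 ≈ 7.13861
Minimum reliable difference = 1.645 × SE_diff ≈ 1.645 × 7.13861 ≈ 11.74301

11.74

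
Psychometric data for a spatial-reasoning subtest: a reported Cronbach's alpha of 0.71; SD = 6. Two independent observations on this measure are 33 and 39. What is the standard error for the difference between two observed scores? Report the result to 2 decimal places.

4.57

The standard error of measurement is 6.00000·√(1 − 0.71000) ≈ 6.00000·0.53852 ≈ 3.23110.
Standard error of the difference = 3.23110·√2 ≈ 4.56946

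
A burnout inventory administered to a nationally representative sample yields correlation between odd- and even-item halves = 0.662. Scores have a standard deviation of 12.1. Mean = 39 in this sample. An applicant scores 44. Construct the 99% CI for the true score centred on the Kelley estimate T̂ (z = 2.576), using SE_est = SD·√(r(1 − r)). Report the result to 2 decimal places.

Spearman-Brown: r = 2(0.662) / (1 + 0.662) = 1.3240 / 1.6620 ≈ 0.7966
Estimated true score = 0.7966·44 + (1 − 0.7966)·39 ≈ 42.9832
SE_est = 12.1000·√[r(1 − r)] ≈ 4.8703
99% CI: 42.9832 ± 12.5459 ≈ (30.4372, 55.5291)

[30.44, 55.53]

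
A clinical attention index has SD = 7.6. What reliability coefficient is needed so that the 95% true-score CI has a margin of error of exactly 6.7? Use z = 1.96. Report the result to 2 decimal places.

0.80

Required SEM = 6.7 / 1.96 ≈ 3.41837
Required reliability = 1 − (SEM/SD)² = 1 − 0.20231 ≈ 0.79769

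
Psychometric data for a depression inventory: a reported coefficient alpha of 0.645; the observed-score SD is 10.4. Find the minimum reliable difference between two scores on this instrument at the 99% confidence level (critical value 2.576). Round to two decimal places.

22.57

SEM = 10.400 * √(1 − 0.645) = 10.400 * √0.355 ≈ 10.400 * 0.596 ≈ 6.197
SE_diff = √2 * SEM ≈ 8.763
Smallest detectable difference = 2.576*8.763 ≈ 22.574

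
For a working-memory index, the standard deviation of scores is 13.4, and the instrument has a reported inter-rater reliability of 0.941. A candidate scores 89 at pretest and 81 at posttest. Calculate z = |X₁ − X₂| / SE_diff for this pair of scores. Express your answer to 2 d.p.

1.74

SEM = 13.400 × √(1 − 0.941) = 13.400 × √0.059 ≃ 13.400 × 0.243 ≃ 3.255
SE_diff = SEM × √2 ≃ 3.255 × 1.414 ≃ 4.603
z = |89 − 81| / 4.603 = 8 / 4.603 ≃ 1.738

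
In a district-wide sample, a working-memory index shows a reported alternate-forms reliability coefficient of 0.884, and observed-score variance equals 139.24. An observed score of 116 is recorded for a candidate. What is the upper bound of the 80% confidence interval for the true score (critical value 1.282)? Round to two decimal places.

121.15

SD = √139.24 ≃ 11.800
The standard error of measurement is 11.800×√(1 − 0.884) ≃ 11.800×0.341 ≃ 4.019.
Margin = 1.282 × 4.019 ≃ 5.152
Upper bound: 116 + 5.152 = 121.152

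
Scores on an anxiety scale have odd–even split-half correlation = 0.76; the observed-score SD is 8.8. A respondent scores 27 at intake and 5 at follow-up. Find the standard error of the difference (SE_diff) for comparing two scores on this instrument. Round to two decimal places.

4.60

r_full = 2·0.76 / (1 + 0.76) ≈ 0.864
The standard error of measurement is 8.800×√(1 − 0.864) ≈ 8.800×0.369 ≈ 3.250.
Standard error of the difference = 3.250·√2 ≈ 4.596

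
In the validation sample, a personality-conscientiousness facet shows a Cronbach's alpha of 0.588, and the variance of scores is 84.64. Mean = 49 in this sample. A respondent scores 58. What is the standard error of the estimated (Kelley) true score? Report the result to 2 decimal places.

4.53

SD = √84.64 ≈ 9.200
SE_est = SD × √(r(1 − r)) = 9.200 × √0.242 ≈ 9.200 × 0.492 ≈ 4.528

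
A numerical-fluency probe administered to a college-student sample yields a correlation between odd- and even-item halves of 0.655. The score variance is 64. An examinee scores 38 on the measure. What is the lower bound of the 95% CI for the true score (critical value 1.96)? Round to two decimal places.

σ = 64^(1/2) = 8.000
Spearman-Brown: r = 2(0.655) / (1 + 0.655) = 1.310 / 1.655 ≈ 0.792
The standard error of measurement is 8.000·√(1 − 0.792) ≈ 8.000·0.457 ≈ 3.653.
1.96 · SEM ≈ 7.159
Lower limit = 38 − 7.159 ≈ 30.841

30.84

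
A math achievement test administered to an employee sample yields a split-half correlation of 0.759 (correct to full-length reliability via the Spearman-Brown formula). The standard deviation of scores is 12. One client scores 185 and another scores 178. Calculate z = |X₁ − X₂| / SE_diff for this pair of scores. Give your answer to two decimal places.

1.11

r_full = 2·0.759 / (1 + 0.759) ≈ 0.8630
The standard error of measurement is 12.0000·√(1 − 0.8630) ≈ 12.0000·0.3701 ≈ 4.4418.
SE_diff = √2 · SEM ≈ 6.2816
z = |185 − 178| / 6.2816 = 7 / 6.2816 ≈ 1.1144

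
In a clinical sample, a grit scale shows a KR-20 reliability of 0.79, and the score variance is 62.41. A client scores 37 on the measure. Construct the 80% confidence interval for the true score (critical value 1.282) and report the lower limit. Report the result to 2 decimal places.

32.36

SD = √62.41 ≈ 7.900
SEM = 7.900 * √(1 − 0.790) = 7.900 * √0.210 ≈ 7.900 * 0.458 ≈ 3.620
Margin = 1.282 * 3.620 ≈ 4.641
Lower bound: 37 − 4.641 = 32.359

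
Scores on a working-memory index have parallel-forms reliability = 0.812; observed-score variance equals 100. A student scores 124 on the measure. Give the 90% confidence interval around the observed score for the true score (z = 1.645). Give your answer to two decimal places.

[116.87, 131.13]

SD = √100 = 10.000
SEM = 10.000 · √(1 − 0.812) = 10.000 · √0.188 ≈ 10.000 · 0.434 ≈ 4.336
Half-width = 1.645·4.336 ≈ 7.133
Interval: (116.867, 131.133)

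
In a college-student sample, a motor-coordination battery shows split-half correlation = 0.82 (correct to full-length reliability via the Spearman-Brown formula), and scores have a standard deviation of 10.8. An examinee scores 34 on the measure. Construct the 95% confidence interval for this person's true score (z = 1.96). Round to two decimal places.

r_full = 2·0.82 / (1 + 0.82) ≈ 0.90110
SEM = 10.80000 × √(1 − 0.90110) = 10.80000 × √0.09890 ≈ 10.80000 × 0.31449 ≈ 3.39644
Half-width = 1.96×3.39644 ≈ 6.65703
CI = 34 ± 6.65703 → [27.34297, 40.65703]

[27.34, 40.66]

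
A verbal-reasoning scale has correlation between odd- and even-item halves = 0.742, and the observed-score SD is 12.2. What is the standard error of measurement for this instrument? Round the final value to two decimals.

Full-length reliability (Spearman-Brown) = 2(0.742)/(1+0.742) ≃ 0.852
SEM = 12.200 · √(1 − 0.852) = 12.200 · √0.148 ≃ 12.200 · 0.385 ≃ 4.695

4.70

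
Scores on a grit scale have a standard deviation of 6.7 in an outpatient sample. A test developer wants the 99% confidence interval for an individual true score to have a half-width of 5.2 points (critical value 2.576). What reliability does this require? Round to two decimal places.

0.91

SEM needed = half-width / z = 5.2/2.576 ≈ 2.0186
r = 1 − (SEM / SD)² = 1 − (2.0186 / 6.7)² ≈ 1 − 0.0908 ≈ 0.9092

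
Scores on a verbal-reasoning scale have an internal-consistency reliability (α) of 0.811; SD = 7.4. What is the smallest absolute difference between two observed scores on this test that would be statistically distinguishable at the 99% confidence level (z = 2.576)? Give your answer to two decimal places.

SEM = 7.40000 · √(1 − 0.81100) = 7.40000 · √0.18900 ≈ 7.40000 · 0.43474 ≈ 3.21709
SE_diff = SEM · √2 ≈ 3.21709 · 1.41421 ≈ 4.54965
Minimum reliable difference = 2.576 · SE_diff ≈ 2.576 · 4.54965 ≈ 11.71989

11.72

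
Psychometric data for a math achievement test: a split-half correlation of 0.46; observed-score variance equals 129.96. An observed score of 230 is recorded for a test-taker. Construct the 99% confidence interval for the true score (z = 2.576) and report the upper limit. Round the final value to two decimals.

σ = 129.96^(1/2) = 11.400
Spearman-Brown: r = 2(0.46) / (1 + 0.46) = 0.920 / 1.460 ≃ 0.630
The standard error of measurement is 11.400*√(1 − 0.630) ≃ 11.400*0.608 ≃ 6.933.
Margin = 2.576 * 6.933 ≃ 17.860
Upper limit = 230 + 17.860 ≃ 247.860

247.86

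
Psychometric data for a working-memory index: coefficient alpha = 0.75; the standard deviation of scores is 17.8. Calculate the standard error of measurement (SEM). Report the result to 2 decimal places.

SEM = 17.8000 · √(1 − 0.7500) = 17.8000 · √0.2500 ≈ 17.8000 · 0.5000 ≈ 8.9000

8.90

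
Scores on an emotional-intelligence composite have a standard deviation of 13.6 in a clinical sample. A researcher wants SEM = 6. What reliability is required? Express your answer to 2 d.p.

0.81

r = 1 − (SEM / SD)² = 1 − (6.000 / 13.6)² ≈ 1 − 0.195 ≈ 0.805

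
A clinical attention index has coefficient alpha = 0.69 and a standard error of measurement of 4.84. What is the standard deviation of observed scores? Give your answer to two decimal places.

σ = SEM·(1 − r)^(−1/2) ≃ 4.84·1.7961 ≃ 8.6929

8.69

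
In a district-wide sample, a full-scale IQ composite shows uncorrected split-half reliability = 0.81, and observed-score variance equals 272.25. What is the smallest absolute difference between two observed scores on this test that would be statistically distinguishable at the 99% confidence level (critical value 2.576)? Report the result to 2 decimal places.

SD = √272.25 ≃ 16.500
r_full = 2·0.81 / (1 + 0.81) ≃ 0.895
SEM = 16.500 * √(1 − 0.895) = 16.500 * √0.105 ≃ 16.500 * 0.324 ≃ 5.346
Standard error of the difference = 5.346·√2 ≃ 7.560
Minimum reliable difference = 2.576 * SE_diff ≃ 2.576 * 7.560 ≃ 19.475

19.48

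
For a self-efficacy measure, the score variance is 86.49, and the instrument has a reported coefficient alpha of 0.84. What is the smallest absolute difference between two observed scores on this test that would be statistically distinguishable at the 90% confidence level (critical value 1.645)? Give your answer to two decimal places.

SD = √86.49 = 9.300
The standard error of measurement is 9.300×√(1 − 0.840) ≈ 9.300×0.400 ≈ 3.720.
SE_diff = SEM × √2 ≈ 3.720 × 1.414 ≈ 5.261
Minimum reliable difference = 1.645 × SE_diff ≈ 1.645 × 5.261 ≈ 8.654

8.65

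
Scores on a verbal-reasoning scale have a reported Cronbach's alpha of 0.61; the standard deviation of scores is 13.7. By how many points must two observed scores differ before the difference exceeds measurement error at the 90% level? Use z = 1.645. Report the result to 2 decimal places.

19.90

SEM = 13.7000 * √(1 − 0.6100) = 13.7000 * √0.3900 ≈ 13.7000 * 0.6245 ≈ 8.5556
SE_diff = √2 * SEM ≈ 12.0995
Smallest detectable difference = 1.645*12.0995 ≈ 19.9037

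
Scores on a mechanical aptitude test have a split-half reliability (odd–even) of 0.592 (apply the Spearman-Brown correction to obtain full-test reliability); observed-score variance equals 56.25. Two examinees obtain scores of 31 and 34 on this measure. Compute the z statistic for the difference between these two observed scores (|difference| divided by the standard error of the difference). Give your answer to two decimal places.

0.56

σ = 56.25^(1/2) = 7.500
Spearman-Brown: r = 2(0.592) / (1 + 0.592) = 1.184 / 1.592 ≈ 0.744
SEM = 7.500 × √(1 − 0.744) = 7.500 × √0.256 ≈ 7.500 × 0.506 ≈ 3.797
Standard error of the difference = 3.797·√2 ≈ 5.370
z = 3 / 5.370 ≈ 0.559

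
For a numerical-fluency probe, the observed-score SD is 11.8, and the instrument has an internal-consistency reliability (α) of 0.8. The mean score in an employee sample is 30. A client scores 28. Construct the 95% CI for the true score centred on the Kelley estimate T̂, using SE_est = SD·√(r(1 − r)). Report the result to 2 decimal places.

[19.15, 37.65]

T̂ = r·X + (1 − r)·M = 0.800×28 + 0.200×30 = 22.400 + 6.000 ≃ 28.400
SE_est = 11.800·√[r(1 − r)] ≃ 4.720
95% CI: 28.400 ± 9.251 ≃ (19.149, 37.651)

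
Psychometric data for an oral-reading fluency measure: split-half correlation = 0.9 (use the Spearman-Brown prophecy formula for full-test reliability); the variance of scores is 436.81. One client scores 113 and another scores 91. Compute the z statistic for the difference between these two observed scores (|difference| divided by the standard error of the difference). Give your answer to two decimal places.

SD = √436.81 ≈ 20.90000
r_full = 2·0.9 / (1 + 0.9) ≈ 0.94737
SEM = 20.90000 · √(1 − 0.94737) = 20.90000 · √0.05263 ≈ 20.90000 · 0.22942 ≈ 4.79479
Standard error of the difference = 4.79479·√2 ≈ 6.78086
z = |113 − 91| / 6.78086 = 22 / 6.78086 ≈ 3.24443

3.24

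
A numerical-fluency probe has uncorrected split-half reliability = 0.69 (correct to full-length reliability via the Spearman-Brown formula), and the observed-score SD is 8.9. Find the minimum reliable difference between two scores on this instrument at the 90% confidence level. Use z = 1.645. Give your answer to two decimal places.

8.87

Spearman-Brown: r = 2(0.69) / (1 + 0.69) = 1.3800 / 1.6900 ≈ 0.8166
The standard error of measurement is 8.9000*√(1 − 0.8166) ≈ 8.9000*0.4283 ≈ 3.8118.
SE_diff = √2 * SEM ≈ 5.3907
Smallest detectable difference = 1.645*5.3907 ≈ 8.8676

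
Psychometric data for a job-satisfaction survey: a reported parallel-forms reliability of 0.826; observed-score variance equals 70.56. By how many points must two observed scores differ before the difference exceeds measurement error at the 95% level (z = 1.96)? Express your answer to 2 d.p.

SD = √70.56 ≃ 8.4000
SEM = 8.4000 × √(1 − 0.8260) = 8.4000 × √0.1740 ≃ 8.4000 × 0.4171 ≃ 3.5039
SE_diff = √2 × SEM ≃ 4.9553
Smallest detectable difference = 1.96×4.9553 ≃ 9.7124

9.71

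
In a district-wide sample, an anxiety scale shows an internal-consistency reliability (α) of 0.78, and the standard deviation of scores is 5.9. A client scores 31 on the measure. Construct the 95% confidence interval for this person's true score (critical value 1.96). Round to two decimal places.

SEM = 5.9000 × √(1 − 0.7800) = 5.9000 × √0.2200 ≈ 5.9000 × 0.4690 ≈ 2.7673
1.96 × SEM ≈ 5.4240
CI = 31 ± 5.4240 → [25.5760, 36.4240]

[25.58, 36.42]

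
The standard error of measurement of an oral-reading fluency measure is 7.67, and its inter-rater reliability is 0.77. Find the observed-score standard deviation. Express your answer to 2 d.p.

15.99

SD = 7.67 / √(1 − 0.77) ≃ 15.99306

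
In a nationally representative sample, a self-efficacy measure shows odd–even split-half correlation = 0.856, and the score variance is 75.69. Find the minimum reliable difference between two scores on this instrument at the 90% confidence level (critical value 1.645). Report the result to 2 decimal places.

5.64

SD = √75.69 = 8.7000
Full-length reliability (Spearman-Brown) = 2(0.856)/(1+0.856) ≃ 0.9224
SEM = 8.7000*√(1 − 0.9224) ≃ 2.4233
SE_diff = √2 * SEM ≃ 3.4271
Smallest detectable difference = 1.645*3.4271 ≃ 5.6376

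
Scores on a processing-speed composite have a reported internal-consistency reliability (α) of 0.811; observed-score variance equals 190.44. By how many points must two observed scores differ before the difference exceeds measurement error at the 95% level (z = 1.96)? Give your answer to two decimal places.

σ = 190.44^(1/2) = 13.800
SEM = 13.800 · √(1 − 0.811) = 13.800 · √0.189 ≈ 13.800 · 0.435 ≈ 5.999
SE_diff = SEM · √2 ≈ 5.999 · 1.414 ≈ 8.484
Smallest detectable difference = 1.96·8.484 ≈ 16.630

16.63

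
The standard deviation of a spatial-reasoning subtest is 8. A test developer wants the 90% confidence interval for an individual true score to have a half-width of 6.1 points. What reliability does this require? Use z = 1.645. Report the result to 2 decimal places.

Required SEM = 6.1 / 1.645 ≃ 3.708
r = 1 − (3.708/8)² ≃ 1 − 0.215 ≃ 0.785

0.79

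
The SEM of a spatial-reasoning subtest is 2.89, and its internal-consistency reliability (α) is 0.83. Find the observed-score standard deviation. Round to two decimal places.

7.01

σ = SEM·(1 − r)^(−1/2) ≈ 2.89*2.4254 ≈ 7.0093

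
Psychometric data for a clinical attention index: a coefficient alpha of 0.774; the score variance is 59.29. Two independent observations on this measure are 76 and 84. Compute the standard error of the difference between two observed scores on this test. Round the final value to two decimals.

SD = √59.29 ≈ 7.700
SEM = 7.700 * √(1 − 0.774) = 7.700 * √0.226 ≈ 7.700 * 0.475 ≈ 3.661
SE_diff = SEM * √2 ≈ 3.661 * 1.414 ≈ 5.177

5.18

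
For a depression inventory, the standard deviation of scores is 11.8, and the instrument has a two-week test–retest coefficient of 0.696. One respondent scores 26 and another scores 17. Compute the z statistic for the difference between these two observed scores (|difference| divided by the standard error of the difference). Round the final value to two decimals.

SEM = 11.800 * √(1 − 0.696) = 11.800 * √0.304 ≃ 11.800 * 0.551 ≃ 6.506
SE_diff = √2 * SEM ≃ 9.201
z = 9 / 9.201 ≃ 0.978

0.98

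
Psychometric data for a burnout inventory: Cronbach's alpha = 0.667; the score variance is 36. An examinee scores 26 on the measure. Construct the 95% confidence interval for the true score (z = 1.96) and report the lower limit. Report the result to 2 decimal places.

SD = √36 ≈ 6.000
SEM = 6.000 · √(1 − 0.667) = 6.000 · √0.333 ≈ 6.000 · 0.577 ≈ 3.462
1.96 · SEM ≈ 6.786
Lower bound: 26 − 6.786 = 19.214

19.21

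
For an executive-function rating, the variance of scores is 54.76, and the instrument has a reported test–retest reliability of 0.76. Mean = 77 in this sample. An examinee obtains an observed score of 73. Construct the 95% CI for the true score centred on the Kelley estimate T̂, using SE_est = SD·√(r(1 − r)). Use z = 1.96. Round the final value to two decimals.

SD = √54.76 ≃ 7.400
Estimated true score = 0.760×73 + (1 − 0.760)×77 ≃ 73.960
SE_est = SD × √(r(1 − r)) = 7.400 × √0.182 ≃ 7.400 × 0.427 ≃ 3.160
CI = 73.960 ± 1.96 × 3.160 → [67.766, 80.154]

[67.77, 80.15]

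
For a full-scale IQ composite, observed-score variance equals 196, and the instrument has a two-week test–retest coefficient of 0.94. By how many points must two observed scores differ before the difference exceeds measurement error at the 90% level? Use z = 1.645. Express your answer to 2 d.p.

7.98

SD = √196 = 14.00000
SEM = 14.00000 × √(1 − 0.94000) = 14.00000 × √0.06000 ≈ 14.00000 × 0.24495 ≈ 3.42929
SE_diff = √2 × SEM ≈ 4.84974
Smallest detectable difference = 1.645×4.84974 ≈ 7.97783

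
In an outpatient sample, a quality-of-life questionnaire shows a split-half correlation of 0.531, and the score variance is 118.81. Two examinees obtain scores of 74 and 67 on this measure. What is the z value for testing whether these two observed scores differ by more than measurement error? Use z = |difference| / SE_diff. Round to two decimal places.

SD = √118.81 = 10.900
Spearman-Brown: r = 2(0.531) / (1 + 0.531) = 1.062 / 1.531 ≈ 0.694
The standard error of measurement is 10.900×√(1 − 0.694) ≈ 10.900×0.553 ≈ 6.033.
SE_diff = SEM × √2 ≈ 6.033 × 1.414 ≈ 8.532
z = |74 − 67| / 8.532 = 7 / 8.532 ≈ 0.820

0.82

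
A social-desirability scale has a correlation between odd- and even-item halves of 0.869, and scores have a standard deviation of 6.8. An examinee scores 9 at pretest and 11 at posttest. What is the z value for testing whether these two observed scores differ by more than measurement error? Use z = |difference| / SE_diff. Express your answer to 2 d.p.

0.79

r_full = 2·0.869 / (1 + 0.869) ≃ 0.930
The standard error of measurement is 6.800×√(1 − 0.930) ≃ 6.800×0.265 ≃ 1.800.
SE_diff = SEM × √2 ≃ 1.800 × 1.414 ≃ 2.546
z = 2 / 2.546 ≃ 0.786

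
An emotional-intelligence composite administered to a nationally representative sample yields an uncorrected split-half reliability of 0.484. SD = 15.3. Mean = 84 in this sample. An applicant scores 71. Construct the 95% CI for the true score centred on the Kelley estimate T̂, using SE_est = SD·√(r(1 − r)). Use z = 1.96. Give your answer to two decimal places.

r_full = 2·0.484 / (1 + 0.484) ≈ 0.6523
Estimated true score = 0.6523*71 + (1 − 0.6523)*84 ≈ 75.5202
SE_est = 15.3000*√(0.6523*0.3477) ≈ 7.2865
CI = 75.5202 ± 1.96 * 7.2865 → [61.2386, 89.8018]

[61.24, 89.80]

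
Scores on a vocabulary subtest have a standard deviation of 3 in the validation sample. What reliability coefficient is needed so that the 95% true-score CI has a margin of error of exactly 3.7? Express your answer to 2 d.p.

0.60

SEM needed = half-width / z = 3.7/1.96 ≃ 1.8878
r = 1 − (1.8878/3)² ≃ 1 − 0.3960 ≃ 0.6040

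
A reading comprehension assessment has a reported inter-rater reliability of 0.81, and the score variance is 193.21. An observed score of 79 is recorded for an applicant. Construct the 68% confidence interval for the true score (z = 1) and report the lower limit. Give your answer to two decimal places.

SD = √193.21 ≈ 13.9000
SEM = 13.9000 * √(1 − 0.8100) = 13.9000 * √0.1900 ≈ 13.9000 * 0.4359 ≈ 6.0589
Margin = 1 * 6.0589 ≈ 6.0589
Lower limit = 79 − 6.0589 ≈ 72.9411

72.94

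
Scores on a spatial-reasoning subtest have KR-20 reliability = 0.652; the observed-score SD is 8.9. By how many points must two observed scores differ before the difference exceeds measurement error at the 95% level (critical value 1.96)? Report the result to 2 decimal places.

14.55

The standard error of measurement is 8.9000·√(1 − 0.6520) ≈ 8.9000·0.5899 ≈ 5.2502.
SE_diff = SEM · √2 ≈ 5.2502 · 1.4142 ≈ 7.4250
Minimum reliable difference = 1.96 · SE_diff ≈ 1.96 · 7.4250 ≈ 14.5529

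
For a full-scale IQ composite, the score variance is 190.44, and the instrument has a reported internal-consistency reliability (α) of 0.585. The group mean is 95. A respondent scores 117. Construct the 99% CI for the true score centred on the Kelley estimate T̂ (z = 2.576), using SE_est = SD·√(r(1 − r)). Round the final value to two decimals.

σ = 190.44^(1/2) = 13.800
T̂ = 0.585(117) + 0.415(95) ≈ 107.870
SE_est = SD * √(r(1 − r)) = 13.800 * √0.243 ≈ 13.800 * 0.493 ≈ 6.800
CI = 107.870 ± 2.576 * 6.800 → [90.354, 125.386]

[90.35, 125.39]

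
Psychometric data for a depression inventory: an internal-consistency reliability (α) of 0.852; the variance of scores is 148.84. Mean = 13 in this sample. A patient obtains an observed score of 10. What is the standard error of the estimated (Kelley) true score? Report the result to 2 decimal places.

σ = 148.84^(1/2) = 12.2000
SE_est = SD · √(r(1 − r)) = 12.2000 · √0.1261 ≈ 12.2000 · 0.3551 ≈ 4.3322

4.33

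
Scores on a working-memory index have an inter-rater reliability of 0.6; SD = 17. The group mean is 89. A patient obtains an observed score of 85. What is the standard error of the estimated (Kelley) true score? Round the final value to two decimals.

8.33

SE_est = SD * √(r(1 − r)) = 17.00000 * √0.24000 ≈ 17.00000 * 0.48990 ≈ 8.32827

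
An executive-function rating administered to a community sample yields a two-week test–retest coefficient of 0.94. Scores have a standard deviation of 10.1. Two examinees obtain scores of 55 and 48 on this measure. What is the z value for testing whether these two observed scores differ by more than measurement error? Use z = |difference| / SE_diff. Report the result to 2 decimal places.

The standard error of measurement is 10.10000·√(1 − 0.94000) ≈ 10.10000·0.24495 ≈ 2.47398.
SE_diff = √2 · SEM ≈ 3.49874
z = |55 − 48| / 3.49874 = 7 / 3.49874 ≈ 2.00072

2.00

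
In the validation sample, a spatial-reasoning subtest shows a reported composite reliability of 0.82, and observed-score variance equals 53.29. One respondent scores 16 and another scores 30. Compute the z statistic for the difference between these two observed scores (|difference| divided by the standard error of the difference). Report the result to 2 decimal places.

σ = 53.29^(1/2) = 7.3000
SEM = 7.3000 * √(1 − 0.8200) = 7.3000 * √0.1800 ≈ 7.3000 * 0.4243 ≈ 3.0971
SE_diff = √2 * SEM ≈ 4.3800
z = |16 − 30| / 4.3800 = 14 / 4.3800 ≈ 3.1963

3.20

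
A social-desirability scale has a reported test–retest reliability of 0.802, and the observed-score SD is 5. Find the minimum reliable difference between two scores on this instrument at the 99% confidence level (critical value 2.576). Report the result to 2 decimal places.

8.11

The standard error of measurement is 5.00000×√(1 − 0.80200) ≈ 5.00000×0.44497 ≈ 2.22486.
SE_diff = √2 × SEM ≈ 3.14643
Smallest detectable difference = 2.576×3.14643 ≈ 8.10519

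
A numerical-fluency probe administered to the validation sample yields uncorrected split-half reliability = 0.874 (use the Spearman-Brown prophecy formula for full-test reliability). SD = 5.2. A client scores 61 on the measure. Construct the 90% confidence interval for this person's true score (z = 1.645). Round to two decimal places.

[58.78, 63.22]

r_full = 2·0.874 / (1 + 0.874) ≃ 0.9328
SEM = 5.2000 × √(1 − 0.9328) = 5.2000 × √0.0672 ≃ 5.2000 × 0.2593 ≃ 1.3484
Half-width = 1.645×1.3484 ≃ 2.2180
Interval: (58.7820, 63.2180)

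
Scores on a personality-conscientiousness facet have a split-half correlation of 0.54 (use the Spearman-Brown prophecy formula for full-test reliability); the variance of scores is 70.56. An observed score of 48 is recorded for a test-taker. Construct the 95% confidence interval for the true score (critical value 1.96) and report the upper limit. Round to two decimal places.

57.00

SD = √70.56 = 8.4000
Spearman-Brown: r = 2(0.54) / (1 + 0.54) = 1.0800 / 1.5400 ≈ 0.7013
SEM = 8.4000 * √(1 − 0.7013) = 8.4000 * √0.2987 ≈ 8.4000 * 0.5465 ≈ 4.5909
1.96 * SEM ≈ 8.9982
Upper bound: 48 + 8.9982 = 56.9982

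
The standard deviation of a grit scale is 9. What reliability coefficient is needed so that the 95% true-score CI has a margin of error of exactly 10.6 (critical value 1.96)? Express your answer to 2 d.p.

SEM needed = half-width / z = 10.6/1.96 ≈ 5.408
r = 1 − (5.408/9)² ≈ 1 − 0.361 ≈ 0.639

0.64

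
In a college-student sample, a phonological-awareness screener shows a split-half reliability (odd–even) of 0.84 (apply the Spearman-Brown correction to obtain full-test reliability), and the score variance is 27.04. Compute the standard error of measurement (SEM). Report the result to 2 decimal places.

1.53

SD = √27.04 = 5.2000
r_full = 2·0.84 / (1 + 0.84) ≃ 0.9130
The standard error of measurement is 5.2000*√(1 − 0.9130) ≃ 5.2000*0.2949 ≃ 1.5334.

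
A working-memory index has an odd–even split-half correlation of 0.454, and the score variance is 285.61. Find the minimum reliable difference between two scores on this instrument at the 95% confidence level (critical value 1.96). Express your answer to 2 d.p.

σ = 285.61^(1/2) = 16.900
r_full = 2·0.454 / (1 + 0.454) ≃ 0.624
SEM = 16.900 · √(1 − 0.624) = 16.900 · √0.376 ≃ 16.900 · 0.613 ≃ 10.356
Standard error of the difference = 10.356·√2 ≃ 14.646
Minimum reliable difference = 1.96 · SE_diff ≃ 1.96 · 14.646 ≃ 28.706

28.71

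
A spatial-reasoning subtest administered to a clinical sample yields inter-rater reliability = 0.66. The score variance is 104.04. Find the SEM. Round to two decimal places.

σ = 104.04^(1/2) = 10.200
The standard error of measurement is 10.200×√(1 − 0.660) ≃ 10.200×0.583 ≃ 5.948.

5.95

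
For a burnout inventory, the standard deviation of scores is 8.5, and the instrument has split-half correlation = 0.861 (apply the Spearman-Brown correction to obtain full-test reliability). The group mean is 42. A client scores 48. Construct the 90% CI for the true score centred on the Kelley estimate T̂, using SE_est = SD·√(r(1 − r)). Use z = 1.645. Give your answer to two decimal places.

Spearman-Brown: r = 2(0.861) / (1 + 0.861) = 1.72200 / 1.86100 ≃ 0.92531
Estimated true score = 0.92531*48 + (1 − 0.92531)*42 ≃ 47.55185
SE_est = 8.50000*√(0.92531*0.07469) ≃ 2.23458
90% CI: 47.55185 ± 3.67589 ≃ (43.87596, 51.22774)

[43.88, 51.23]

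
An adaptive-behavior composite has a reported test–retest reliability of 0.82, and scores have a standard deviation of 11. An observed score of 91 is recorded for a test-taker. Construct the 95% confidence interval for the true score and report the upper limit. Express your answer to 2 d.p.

100.15

SEM = 11.0000×√(1 − 0.8200) ≈ 4.6669
Half-width = 1.96×4.6669 ≈ 9.1471
Upper bound: 91 + 9.1471 = 100.1471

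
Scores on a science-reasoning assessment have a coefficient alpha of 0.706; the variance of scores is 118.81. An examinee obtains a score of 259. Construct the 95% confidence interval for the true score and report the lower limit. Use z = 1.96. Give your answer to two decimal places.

247.42

SD = √118.81 = 10.9000
SEM = 10.9000*√(1 − 0.7060) ≈ 5.9102
Margin = 1.96 * 5.9102 ≈ 11.5839
Lower bound: 259 − 11.5839 = 247.4161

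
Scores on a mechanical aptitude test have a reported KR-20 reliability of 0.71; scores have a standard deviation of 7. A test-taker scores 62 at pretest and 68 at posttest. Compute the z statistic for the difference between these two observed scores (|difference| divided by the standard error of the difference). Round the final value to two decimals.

1.13

SEM = 7.0000 × √(1 − 0.7100) = 7.0000 × √0.2900 ≈ 7.0000 × 0.5385 ≈ 3.7696
Standard error of the difference = 3.7696·√2 ≈ 5.3310
z = 6 / 5.3310 ≈ 1.1255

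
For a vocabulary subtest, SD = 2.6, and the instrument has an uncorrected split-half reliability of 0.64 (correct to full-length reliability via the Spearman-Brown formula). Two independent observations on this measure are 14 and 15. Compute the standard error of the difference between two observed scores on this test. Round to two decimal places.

1.72

Full-length reliability (Spearman-Brown) = 2(0.64)/(1+0.64) ≈ 0.780
The standard error of measurement is 2.600*√(1 − 0.780) ≈ 2.600*0.469 ≈ 1.218.
SE_diff = SEM * √2 ≈ 1.218 * 1.414 ≈ 1.723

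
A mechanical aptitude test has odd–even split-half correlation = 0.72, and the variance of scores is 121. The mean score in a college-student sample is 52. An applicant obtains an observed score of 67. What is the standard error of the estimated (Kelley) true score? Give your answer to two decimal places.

SD = √121 = 11.00000
r_full = 2·0.72 / (1 + 0.72) ≃ 0.83721
SE_est = SD * √(r(1 − r)) = 11.00000 * √0.13629 ≃ 11.00000 * 0.36917 ≃ 4.06092

4.06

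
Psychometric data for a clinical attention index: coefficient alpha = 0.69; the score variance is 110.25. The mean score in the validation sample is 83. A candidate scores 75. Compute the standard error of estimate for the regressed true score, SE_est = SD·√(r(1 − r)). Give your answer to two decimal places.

SD = √110.25 ≈ 10.500
SE_est = 10.500·√[r(1 − r)] ≈ 4.856

4.86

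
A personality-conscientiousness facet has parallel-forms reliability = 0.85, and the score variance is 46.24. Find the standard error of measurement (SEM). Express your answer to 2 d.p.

2.63

SD = √46.24 ≈ 6.8000
SEM = 6.8000 · √(1 − 0.8500) = 6.8000 · √0.1500 ≈ 6.8000 · 0.3873 ≈ 2.6336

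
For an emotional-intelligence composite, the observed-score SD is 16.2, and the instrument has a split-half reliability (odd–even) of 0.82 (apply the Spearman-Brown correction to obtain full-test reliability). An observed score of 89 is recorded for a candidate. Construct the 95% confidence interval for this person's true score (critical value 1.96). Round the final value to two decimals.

[79.01, 98.99]

Full-length reliability (Spearman-Brown) = 2(0.82)/(1+0.82) ≃ 0.9011
SEM = 16.2000×√(1 − 0.9011) ≃ 5.0947
Half-width = 1.96×5.0947 ≃ 9.9855
95% CI: 89 ± 9.9855 = [79.0145, 98.9855]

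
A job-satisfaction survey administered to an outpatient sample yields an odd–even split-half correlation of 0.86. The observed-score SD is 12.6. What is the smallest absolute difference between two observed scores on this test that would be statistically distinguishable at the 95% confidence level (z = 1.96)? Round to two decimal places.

Spearman-Brown: r = 2(0.86) / (1 + 0.86) = 1.720 / 1.860 ≈ 0.925
The standard error of measurement is 12.600*√(1 − 0.925) ≈ 12.600*0.274 ≈ 3.457.
Standard error of the difference = 3.457·√2 ≈ 4.889
Smallest detectable difference = 1.96*4.889 ≈ 9.582

9.58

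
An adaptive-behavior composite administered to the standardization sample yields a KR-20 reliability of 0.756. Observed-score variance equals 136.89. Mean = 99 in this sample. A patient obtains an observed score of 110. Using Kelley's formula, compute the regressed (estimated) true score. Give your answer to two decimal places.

Estimated true score = 0.756×110 + (1 − 0.756)×99 ≈ 107.316

107.32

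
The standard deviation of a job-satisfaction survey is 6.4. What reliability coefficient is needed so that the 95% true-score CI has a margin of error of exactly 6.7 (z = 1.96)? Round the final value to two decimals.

Required SEM = 6.7 / 1.96 ≃ 3.41837
r = 1 − (SEM / SD)² = 1 − (3.41837 / 6.4)² ≃ 1 − 0.28528 ≃ 0.71472

0.71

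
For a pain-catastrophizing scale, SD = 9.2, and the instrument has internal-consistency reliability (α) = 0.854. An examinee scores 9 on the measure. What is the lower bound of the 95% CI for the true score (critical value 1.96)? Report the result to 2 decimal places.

SEM = 9.200 × √(1 − 0.854) = 9.200 × √0.146 ≈ 9.200 × 0.382 ≈ 3.515
1.96 × SEM ≈ 6.890
Lower bound: 9 − 6.890 = 2.110

2.11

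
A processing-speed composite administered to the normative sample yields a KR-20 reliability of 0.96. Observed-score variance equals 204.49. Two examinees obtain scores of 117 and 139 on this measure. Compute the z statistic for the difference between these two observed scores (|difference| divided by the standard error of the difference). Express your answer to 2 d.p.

SD = √204.49 ≃ 14.3000
SEM = 14.3000×√(1 − 0.9600) ≃ 2.8600
Standard error of the difference = 2.8600·√2 ≃ 4.0447
z = 22 / 4.0447 ≃ 5.4393

5.44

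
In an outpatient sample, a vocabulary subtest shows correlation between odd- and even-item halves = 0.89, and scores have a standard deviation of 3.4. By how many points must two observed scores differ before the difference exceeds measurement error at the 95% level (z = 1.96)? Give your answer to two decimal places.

2.27

r_full = 2·0.89 / (1 + 0.89) ≈ 0.942
The standard error of measurement is 3.400·√(1 − 0.942) ≈ 3.400·0.241 ≈ 0.820.
Standard error of the difference = 0.820·√2 ≈ 1.160
Smallest detectable difference = 1.96·1.160 ≈ 2.274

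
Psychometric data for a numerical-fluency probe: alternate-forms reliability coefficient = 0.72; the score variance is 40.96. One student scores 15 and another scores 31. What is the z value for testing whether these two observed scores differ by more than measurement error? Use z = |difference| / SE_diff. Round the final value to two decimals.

SD = √40.96 ≈ 6.400
The standard error of measurement is 6.400·√(1 − 0.720) ≈ 6.400·0.529 ≈ 3.387.
SE_diff = √2 · SEM ≈ 4.789
z = |15 − 31| / 4.789 = 16 / 4.789 ≈ 3.341

3.34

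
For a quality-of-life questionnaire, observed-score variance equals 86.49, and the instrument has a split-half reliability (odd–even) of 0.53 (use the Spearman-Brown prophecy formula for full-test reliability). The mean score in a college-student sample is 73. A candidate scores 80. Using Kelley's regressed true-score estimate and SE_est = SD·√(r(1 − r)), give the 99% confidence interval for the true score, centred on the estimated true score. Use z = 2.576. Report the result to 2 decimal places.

[66.80, 88.90]

SD = √86.49 ≃ 9.3000
Full-length reliability (Spearman-Brown) = 2(0.53)/(1+0.53) ≃ 0.6928
T̂ = 0.6928(80) + 0.3072(73) ≃ 77.8497
SE_est = 9.3000·√[r(1 − r)] ≃ 4.2904
99% CI: 77.8497 ± 11.0520 ≃ (66.7977, 88.9016)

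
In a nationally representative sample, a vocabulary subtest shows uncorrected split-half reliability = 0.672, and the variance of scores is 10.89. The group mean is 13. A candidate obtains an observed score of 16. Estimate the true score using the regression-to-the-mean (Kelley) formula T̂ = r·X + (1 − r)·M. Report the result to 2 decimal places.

15.41

Spearman-Brown: r = 2(0.672) / (1 + 0.672) = 1.344 / 1.672 ≈ 0.804
Estimated true score = 0.804·16 + (1 − 0.804)·13 ≈ 15.411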